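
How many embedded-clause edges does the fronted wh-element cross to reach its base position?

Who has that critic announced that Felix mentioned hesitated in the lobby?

"who" is extracted from the subject of "hesitated".
Boundaries crossed, outermost first: [that], [Ø] — 2 in total.

2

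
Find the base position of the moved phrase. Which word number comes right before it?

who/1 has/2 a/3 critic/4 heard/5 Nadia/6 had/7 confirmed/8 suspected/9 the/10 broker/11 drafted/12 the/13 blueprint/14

8

The displaced element is "who" (word 1).
It is linked across 2 clause boundaries (Ø → Ø).
It functions as the subject of "suspected", so the gap sits immediately after word 8 ("confirmed").
Base order: A critic has heard Nadia had confirmed that who suspected the broker drafted the blueprint.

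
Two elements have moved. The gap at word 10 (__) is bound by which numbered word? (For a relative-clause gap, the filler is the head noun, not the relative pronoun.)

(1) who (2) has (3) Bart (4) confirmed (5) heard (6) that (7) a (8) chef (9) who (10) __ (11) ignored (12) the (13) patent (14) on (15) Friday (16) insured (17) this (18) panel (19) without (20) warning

The marked gap is inside the relative clause, the subject of "ignored".
Its filler is the head noun "chef" (via "who"), at word 8.
(The other dependency links word 1 to a gap after word 4.)

8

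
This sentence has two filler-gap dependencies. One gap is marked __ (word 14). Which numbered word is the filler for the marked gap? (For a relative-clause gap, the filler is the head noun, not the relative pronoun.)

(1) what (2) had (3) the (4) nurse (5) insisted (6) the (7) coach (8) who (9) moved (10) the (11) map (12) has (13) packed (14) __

1

The marked gap is the direct object of "packed".
Its filler is the fronted wh-phrase "what", at word 1.
(The other dependency links word 7 to a gap after word 8.)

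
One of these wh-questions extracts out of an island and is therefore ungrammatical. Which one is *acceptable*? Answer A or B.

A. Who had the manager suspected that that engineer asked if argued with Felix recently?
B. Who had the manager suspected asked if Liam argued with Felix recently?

In A, the wh-phrase is extracted from inside a wh-island (introduced by "if"), which blocks movement.
In B, the extraction path crosses only that-complement boundaries, which are transparent.
So B is grammatical.

B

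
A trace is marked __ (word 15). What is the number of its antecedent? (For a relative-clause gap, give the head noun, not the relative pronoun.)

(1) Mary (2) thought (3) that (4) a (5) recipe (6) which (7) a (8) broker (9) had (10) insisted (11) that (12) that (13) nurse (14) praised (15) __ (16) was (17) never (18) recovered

The gap at 15 is the object of "praised", inside a relative clause.
The relative pronoun is "which" (word 6); it is bound by the head noun immediately before it.
Its filler is the head noun "recipe", at word 5.

5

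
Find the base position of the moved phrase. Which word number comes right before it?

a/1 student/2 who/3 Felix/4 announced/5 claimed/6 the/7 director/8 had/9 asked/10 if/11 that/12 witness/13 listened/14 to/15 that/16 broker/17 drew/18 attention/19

The displaced element is "a student" (word 2).
It is linked across 1 clause boundary (Ø).
It functions as the subject of "claimed", so the gap sits immediately after word 5 ("announced").
Base order: Felix announced that a student claimed the director had asked if that witness listened to that broker.

5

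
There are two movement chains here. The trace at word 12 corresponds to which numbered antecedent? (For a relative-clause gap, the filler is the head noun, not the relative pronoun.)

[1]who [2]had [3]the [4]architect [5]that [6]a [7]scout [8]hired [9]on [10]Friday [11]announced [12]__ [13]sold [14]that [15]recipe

The marked gap is the subject of "sold".
Its filler is the fronted wh-phrase "who", at word 1.
(The other dependency links word 4 to a gap after word 8.)

1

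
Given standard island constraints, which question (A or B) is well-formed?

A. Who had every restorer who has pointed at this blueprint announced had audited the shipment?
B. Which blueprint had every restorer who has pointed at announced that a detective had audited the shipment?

A

In B, the wh-phrase is extracted from inside a complex-NP island (relative clause) (introduced by "who"), which blocks movement.
In A, the extraction path crosses only that-complement boundaries, which are transparent.
So A is grammatical.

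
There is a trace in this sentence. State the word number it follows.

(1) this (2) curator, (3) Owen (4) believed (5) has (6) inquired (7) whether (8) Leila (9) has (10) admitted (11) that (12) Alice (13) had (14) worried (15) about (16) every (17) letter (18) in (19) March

4

The displaced element is "this curator" (word 2).
It is linked across 1 clause boundary (Ø).
It functions as the subject of "inquired", so the gap sits immediately after word 4 ("believed").
Base order: Owen believed that this curator has inquired whether Leila has admitted that Alice had worried about every letter in March.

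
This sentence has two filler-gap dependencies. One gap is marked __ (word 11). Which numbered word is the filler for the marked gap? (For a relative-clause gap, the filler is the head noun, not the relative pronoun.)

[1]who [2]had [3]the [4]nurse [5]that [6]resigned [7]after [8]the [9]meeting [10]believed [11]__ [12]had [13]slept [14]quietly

The marked gap is the subject of "slept".
Its filler is the fronted wh-phrase "who", at word 1.
(The other dependency links word 4 to a gap after word 5.)

1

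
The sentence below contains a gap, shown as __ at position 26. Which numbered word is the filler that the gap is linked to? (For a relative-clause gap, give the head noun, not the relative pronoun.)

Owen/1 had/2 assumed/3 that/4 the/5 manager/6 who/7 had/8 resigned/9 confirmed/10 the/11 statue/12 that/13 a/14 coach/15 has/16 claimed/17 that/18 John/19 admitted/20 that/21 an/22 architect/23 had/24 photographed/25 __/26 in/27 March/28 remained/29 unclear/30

The gap at 26 is the object of "photographed", inside a relative clause.
The relative pronoun is "that" (word 13); it is bound by the head noun immediately before it.
Its filler is the head noun "statue", at word 12.

12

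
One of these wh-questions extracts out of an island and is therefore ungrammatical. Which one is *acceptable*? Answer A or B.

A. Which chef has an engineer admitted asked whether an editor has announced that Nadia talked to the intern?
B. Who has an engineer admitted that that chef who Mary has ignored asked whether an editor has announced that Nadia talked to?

A

In B, the wh-phrase is extracted from inside a wh-island (introduced by "whether"), which blocks movement.
In A, the extraction path crosses only that-complement boundaries, which are transparent.
So A is grammatical.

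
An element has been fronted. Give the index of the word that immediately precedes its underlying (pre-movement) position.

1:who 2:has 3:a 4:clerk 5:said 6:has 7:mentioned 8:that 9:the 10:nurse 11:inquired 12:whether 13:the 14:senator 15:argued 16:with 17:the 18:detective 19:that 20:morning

5

The displaced element is "who" (word 1).
It is linked across 1 clause boundary (Ø).
It functions as the subject of "mentioned", so the gap sits immediately after word 5 ("said").
Base order: A clerk has said who has mentioned that the nurse inquired whether the senator argued with the detective that morning.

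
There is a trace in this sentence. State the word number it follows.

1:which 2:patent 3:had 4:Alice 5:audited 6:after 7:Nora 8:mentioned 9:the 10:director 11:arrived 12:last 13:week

The displaced element is "which patent" (word 2).
It functions as the direct object of "audited", so the gap sits immediately after word 5 ("audited").
Base order: Alice had audited which patent after Nora mentioned the director arrived last week.

5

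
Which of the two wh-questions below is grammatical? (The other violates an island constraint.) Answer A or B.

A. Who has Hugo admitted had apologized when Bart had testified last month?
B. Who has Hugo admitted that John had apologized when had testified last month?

A

In B, the wh-phrase is extracted from inside an adjunct island (introduced by "when"), which blocks movement.
In A, the extraction path crosses only that-complement boundaries, which are transparent.
So A is grammatical.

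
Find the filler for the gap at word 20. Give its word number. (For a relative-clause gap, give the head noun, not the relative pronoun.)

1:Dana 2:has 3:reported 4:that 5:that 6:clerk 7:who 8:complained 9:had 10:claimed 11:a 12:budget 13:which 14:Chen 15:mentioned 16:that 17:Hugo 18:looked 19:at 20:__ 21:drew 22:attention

12

The gap at 20 is the prepositional object of "looked", inside a relative clause.
The relative pronoun is "which" (word 13); it is bound by the head noun immediately before it.
Its filler is the head noun "budget", at word 12.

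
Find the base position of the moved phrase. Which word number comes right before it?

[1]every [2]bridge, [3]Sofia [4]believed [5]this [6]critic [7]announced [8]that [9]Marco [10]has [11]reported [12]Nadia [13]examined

13

The displaced element is "every bridge" (word 2).
It is linked across 3 clause boundaries (Ø → that → Ø).
It functions as the direct object of "examined", so the gap sits immediately after word 13 ("examined").
Base order: Sofia believed this critic announced that Marco has reported Nadia examined every bridge.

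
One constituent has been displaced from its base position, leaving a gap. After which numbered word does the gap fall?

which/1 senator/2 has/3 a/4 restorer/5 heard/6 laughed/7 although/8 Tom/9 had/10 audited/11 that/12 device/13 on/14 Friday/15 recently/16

The displaced element is "which senator" (word 2).
It is linked across 1 clause boundary (Ø).
It functions as the subject of "laughed", so the gap sits immediately after word 6 ("heard").
Base order: A restorer has heard which senator laughed although Tom had audited that device on Friday recently.

6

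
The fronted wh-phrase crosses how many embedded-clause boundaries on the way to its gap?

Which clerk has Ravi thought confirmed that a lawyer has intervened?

"which clerk" is extracted from the subject of "confirmed".
Boundaries crossed, outermost first: [Ø] — 1 in total.

1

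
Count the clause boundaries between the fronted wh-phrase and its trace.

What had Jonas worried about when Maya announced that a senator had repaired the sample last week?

0

"what" originates inside the matrix clause — no clause boundary is crossed.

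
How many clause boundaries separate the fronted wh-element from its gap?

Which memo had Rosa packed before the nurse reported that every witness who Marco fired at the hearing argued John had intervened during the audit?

"which memo" originates inside the matrix clause — no clause boundary is crossed.

0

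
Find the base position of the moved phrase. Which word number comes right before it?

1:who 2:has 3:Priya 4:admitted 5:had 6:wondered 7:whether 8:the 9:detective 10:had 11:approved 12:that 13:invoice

The displaced element is "who" (word 1).
It is linked across 1 clause boundary (Ø).
It functions as the subject of "wondered", so the gap sits immediately after word 4 ("admitted").
Base order: Priya has admitted that who had wondered whether the detective had approved that invoice.

4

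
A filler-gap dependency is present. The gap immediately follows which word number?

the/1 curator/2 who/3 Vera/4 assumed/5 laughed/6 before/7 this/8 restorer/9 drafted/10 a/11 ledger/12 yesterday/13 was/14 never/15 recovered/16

5

The displaced element is "the curator" (word 2).
It is linked across 1 clause boundary (Ø).
It functions as the subject of "laughed", so the gap sits immediately after word 5 ("assumed").
Base order: Vera assumed that the curator laughed before this restorer drafted a ledger yesterday.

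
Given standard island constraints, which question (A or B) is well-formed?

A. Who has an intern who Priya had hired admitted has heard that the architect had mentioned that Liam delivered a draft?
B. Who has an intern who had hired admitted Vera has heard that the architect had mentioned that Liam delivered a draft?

In B, the wh-phrase is extracted from inside a complex-NP island (relative clause) (introduced by "who"), which blocks movement.
In A, the extraction path crosses only that-complement boundaries, which are transparent.
So A is grammatical.

A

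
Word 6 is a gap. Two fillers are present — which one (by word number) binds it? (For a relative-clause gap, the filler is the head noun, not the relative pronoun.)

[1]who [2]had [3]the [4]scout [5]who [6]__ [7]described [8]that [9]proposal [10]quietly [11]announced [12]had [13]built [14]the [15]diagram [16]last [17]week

4

The marked gap is inside the relative clause, the subject of "described".
Its filler is the head noun "scout" (via "who"), at word 4.
(The other dependency links word 1 to a gap after word 11.)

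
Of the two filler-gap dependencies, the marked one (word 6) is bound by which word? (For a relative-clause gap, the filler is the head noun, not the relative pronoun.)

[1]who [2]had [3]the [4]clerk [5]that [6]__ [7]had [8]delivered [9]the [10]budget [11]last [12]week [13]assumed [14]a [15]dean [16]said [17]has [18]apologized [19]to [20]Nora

4

The marked gap is inside the relative clause, the subject of "delivered".
Its filler is the head noun "clerk" (via "that"), at word 4.
(The other dependency links word 1 to a gap after word 16.)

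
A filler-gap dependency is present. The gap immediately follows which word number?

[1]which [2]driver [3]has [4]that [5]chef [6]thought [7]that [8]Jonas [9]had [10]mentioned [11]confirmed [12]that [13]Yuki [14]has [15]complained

10

The displaced element is "which driver" (word 2).
It is linked across 2 clause boundaries (that → Ø).
It functions as the subject of "confirmed", so the gap sits immediately after word 10 ("mentioned").
Base order: That chef has thought that Jonas had mentioned that which driver confirmed that Yuki has complained.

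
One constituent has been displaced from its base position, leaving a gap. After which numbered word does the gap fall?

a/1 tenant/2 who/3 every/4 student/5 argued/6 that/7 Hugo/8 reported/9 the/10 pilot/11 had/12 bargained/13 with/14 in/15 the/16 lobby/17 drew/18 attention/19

The displaced element is "a tenant" (word 2).
It is linked across 2 clause boundaries (that → Ø).
It functions as the object of the preposition "with" of "bargained", so the gap sits immediately after word 14 ("with").
Base order: Every student argued that Hugo reported the pilot had bargained with a tenant in the lobby.

14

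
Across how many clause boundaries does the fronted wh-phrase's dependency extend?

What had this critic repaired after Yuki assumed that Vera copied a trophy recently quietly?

"what" originates inside the matrix clause — no clause boundary is crossed.

0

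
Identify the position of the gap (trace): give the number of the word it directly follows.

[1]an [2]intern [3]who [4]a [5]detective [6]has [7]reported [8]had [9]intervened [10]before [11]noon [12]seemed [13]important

7

The displaced element is "an intern" (word 2).
It is linked across 1 clause boundary (Ø).
It functions as the subject of "intervened", so the gap sits immediately after word 7 ("reported").
Base order: A detective has reported that an intern had intervened before noon.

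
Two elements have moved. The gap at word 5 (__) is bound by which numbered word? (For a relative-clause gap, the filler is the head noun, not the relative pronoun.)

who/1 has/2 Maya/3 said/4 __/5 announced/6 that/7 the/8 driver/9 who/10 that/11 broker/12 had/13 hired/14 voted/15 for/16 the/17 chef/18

The marked gap is the subject of "announced".
Its filler is the fronted wh-phrase "who", at word 1.
(The other dependency links word 9 to a gap after word 14.)

1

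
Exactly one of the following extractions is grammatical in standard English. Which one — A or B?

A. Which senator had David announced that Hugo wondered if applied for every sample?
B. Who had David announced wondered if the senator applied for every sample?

B

In A, the wh-phrase is extracted from inside a wh-island (introduced by "if"), which blocks movement.
In B, the extraction path crosses only that-complement boundaries, which are transparent.
So B is grammatical.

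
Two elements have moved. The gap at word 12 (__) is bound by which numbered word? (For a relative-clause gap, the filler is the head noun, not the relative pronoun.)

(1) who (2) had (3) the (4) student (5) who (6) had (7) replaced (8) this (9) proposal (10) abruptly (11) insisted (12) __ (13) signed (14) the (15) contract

1

The marked gap is the subject of "signed".
Its filler is the fronted wh-phrase "who", at word 1.
(The other dependency links word 4 to a gap after word 5.)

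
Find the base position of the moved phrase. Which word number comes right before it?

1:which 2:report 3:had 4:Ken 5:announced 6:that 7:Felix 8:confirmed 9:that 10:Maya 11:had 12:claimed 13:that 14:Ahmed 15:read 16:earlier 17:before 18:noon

15

The displaced element is "which report" (word 2).
It is linked across 3 clause boundaries (that → that → that).
It functions as the direct object of "read", so the gap sits immediately after word 15 ("read").
Base order: Ken had announced that Felix confirmed that Maya had claimed that Ahmed read which report earlier before noon.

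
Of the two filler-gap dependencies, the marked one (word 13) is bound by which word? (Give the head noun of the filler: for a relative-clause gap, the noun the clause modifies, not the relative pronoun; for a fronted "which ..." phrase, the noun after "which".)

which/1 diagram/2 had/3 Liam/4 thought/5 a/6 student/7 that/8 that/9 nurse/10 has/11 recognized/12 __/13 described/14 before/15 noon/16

The marked gap is inside the relative clause, the direct object of "recognized".
Its filler is the head noun "student" (via "that"), at word 7.
(The other dependency links word 2 to a gap after word 14.)

7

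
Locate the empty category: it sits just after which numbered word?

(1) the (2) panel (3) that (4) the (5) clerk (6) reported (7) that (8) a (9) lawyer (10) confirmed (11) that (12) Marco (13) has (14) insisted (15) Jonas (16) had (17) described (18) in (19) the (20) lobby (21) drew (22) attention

17

The displaced element is "the panel" (word 2).
It is linked across 3 clause boundaries (that → that → Ø).
It functions as the direct object of "described", so the gap sits immediately after word 17 ("described").
Base order: The clerk reported that a lawyer confirmed that Marco has insisted Jonas had described the panel in the lobby.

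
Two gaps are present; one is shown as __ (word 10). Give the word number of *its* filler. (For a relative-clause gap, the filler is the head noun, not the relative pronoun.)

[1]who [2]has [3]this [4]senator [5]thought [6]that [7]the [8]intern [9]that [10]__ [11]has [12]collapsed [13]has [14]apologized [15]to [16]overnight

8

The marked gap is inside the relative clause, the subject of "collapsed".
Its filler is the head noun "intern" (via "that"), at word 8.
(The other dependency links word 1 to a gap after word 15.)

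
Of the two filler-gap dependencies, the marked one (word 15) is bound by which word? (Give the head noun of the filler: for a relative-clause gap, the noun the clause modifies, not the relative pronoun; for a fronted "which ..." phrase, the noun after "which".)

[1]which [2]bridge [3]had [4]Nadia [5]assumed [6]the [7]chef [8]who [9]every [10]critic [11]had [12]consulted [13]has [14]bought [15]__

The marked gap is the direct object of "bought".
Its filler is the fronted wh-phrase "which bridge", at word 2.
(The other dependency links word 7 to a gap after word 12.)

2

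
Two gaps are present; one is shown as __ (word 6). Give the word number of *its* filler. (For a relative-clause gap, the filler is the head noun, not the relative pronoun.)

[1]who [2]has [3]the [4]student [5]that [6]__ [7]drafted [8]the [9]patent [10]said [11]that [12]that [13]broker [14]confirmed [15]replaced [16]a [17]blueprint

The marked gap is inside the relative clause, the subject of "drafted".
Its filler is the head noun "student" (via "that"), at word 4.
(The other dependency links word 1 to a gap after word 14.)

4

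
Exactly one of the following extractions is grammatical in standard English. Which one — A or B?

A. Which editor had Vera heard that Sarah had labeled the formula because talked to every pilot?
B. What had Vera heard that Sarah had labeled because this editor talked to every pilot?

B

In A, the wh-phrase is extracted from inside an adjunct island (introduced by "because"), which blocks movement.
In B, the extraction path crosses only that-complement boundaries, which are transparent.
So B is grammatical.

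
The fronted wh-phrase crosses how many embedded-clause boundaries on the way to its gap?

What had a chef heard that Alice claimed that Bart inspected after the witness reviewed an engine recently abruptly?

"what" is extracted from the object of "inspected".
Boundaries crossed, outermost first: [that], [that] — 2 in total.

2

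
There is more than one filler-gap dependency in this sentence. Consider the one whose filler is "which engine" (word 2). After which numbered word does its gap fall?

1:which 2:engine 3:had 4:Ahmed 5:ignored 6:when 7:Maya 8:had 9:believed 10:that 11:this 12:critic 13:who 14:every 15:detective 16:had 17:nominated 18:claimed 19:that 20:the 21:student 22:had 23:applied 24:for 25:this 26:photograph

5

The displaced element is "which engine" (word 2).
It functions as the direct object of "ignored", so the gap sits immediately after word 5 ("ignored").
Base order: Ahmed had ignored which engine when Maya had believed that this critic who every detective had nominated claimed that the student had applied for this photograph.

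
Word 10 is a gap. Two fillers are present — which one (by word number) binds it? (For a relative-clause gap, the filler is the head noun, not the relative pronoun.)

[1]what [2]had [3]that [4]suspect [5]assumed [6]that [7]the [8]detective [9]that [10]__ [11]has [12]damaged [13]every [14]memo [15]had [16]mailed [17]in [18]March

The marked gap is inside the relative clause, the subject of "damaged".
Its filler is the head noun "detective" (via "that"), at word 8.
(The other dependency links word 1 to a gap after word 16.)

8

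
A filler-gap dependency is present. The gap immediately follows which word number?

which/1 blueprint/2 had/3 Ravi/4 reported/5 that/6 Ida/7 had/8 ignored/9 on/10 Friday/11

The displaced element is "which blueprint" (word 2).
It is linked across 1 clause boundary (that).
It functions as the direct object of "ignored", so the gap sits immediately after word 9 ("ignored").
Base order: Ravi had reported that Ida had ignored which blueprint on Friday.

9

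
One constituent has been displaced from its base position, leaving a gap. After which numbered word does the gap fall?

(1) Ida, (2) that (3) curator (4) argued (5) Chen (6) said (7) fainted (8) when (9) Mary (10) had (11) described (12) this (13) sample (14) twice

6

The displaced element is "Ida" (word 1).
It is linked across 2 clause boundaries (Ø → Ø).
It functions as the subject of "fainted", so the gap sits immediately after word 6 ("said").
Base order: That curator argued Chen said that Ida fainted when Mary had described this sample twice.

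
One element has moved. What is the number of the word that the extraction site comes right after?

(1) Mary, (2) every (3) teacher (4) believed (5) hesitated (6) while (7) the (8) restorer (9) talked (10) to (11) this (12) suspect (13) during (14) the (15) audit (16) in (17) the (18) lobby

4

The displaced element is "Mary" (word 1).
It is linked across 1 clause boundary (Ø).
It functions as the subject of "hesitated", so the gap sits immediately after word 4 ("believed").
Base order: Every teacher believed that Mary hesitated while the restorer talked to this suspect during the audit in the lobby.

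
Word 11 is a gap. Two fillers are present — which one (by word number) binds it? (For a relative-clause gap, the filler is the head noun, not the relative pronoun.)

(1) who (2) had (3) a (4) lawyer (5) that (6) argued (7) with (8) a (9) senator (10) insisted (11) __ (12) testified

The marked gap is the subject of "testified".
Its filler is the fronted wh-phrase "who", at word 1.
(The other dependency links word 4 to a gap after word 5.)

1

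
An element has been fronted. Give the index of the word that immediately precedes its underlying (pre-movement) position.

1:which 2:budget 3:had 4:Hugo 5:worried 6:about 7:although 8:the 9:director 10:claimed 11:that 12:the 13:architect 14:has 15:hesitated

The displaced element is "which budget" (word 2).
It functions as the object of the preposition "about" of "worried", so the gap sits immediately after word 6 ("about").
Base order: Hugo had worried about which budget although the director claimed that the architect has hesitated.

6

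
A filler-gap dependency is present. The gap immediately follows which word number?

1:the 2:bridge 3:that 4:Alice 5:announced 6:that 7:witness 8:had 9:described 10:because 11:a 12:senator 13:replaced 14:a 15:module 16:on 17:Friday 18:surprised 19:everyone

9

The displaced element is "the bridge" (word 2).
It is linked across 1 clause boundary (Ø).
It functions as the direct object of "described", so the gap sits immediately after word 9 ("described").
Base order: Alice announced that witness had described the bridge because a senator replaced a module on Friday.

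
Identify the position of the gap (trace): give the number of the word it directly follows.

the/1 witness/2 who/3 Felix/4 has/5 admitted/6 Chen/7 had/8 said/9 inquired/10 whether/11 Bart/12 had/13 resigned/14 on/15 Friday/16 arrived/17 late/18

9

The displaced element is "the witness" (word 2).
It is linked across 2 clause boundaries (Ø → Ø).
It functions as the subject of "inquired", so the gap sits immediately after word 9 ("said").
Base order: Felix has admitted Chen had said that the witness inquired whether Bart had resigned on Friday.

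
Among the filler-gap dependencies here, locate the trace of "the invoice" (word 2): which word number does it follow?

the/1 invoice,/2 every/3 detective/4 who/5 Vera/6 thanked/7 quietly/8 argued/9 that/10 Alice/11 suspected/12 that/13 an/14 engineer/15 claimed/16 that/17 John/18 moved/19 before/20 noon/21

19

The displaced element is "the invoice" (word 2).
It is linked across 3 clause boundaries (that → that → that).
It functions as the direct object of "moved", so the gap sits immediately after word 19 ("moved").
Base order: Every detective who Vera thanked quietly argued that Alice suspected that an engineer claimed that John moved the invoice before noon.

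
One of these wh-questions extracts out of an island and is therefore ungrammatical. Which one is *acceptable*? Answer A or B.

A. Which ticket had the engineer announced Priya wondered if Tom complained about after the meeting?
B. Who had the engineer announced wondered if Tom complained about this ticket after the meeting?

B

In A, the wh-phrase is extracted from inside a wh-island (introduced by "if"), which blocks movement.
In B, the extraction path crosses only that-complement boundaries, which are transparent.
So B is grammatical.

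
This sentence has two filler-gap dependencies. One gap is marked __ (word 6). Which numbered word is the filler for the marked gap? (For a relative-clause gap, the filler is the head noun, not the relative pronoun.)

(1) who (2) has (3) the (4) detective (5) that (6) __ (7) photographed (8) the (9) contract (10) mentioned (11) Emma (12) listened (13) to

The marked gap is inside the relative clause, the subject of "photographed".
Its filler is the head noun "detective" (via "that"), at word 4.
(The other dependency links word 1 to a gap after word 13.)

4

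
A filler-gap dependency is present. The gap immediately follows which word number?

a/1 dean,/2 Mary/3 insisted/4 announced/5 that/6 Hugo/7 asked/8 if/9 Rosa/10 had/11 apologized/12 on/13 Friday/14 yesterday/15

4

The displaced element is "a dean" (word 2).
It is linked across 1 clause boundary (Ø).
It functions as the subject of "announced", so the gap sits immediately after word 4 ("insisted").
Base order: Mary insisted a dean announced that Hugo asked if Rosa had apologized on Friday yesterday.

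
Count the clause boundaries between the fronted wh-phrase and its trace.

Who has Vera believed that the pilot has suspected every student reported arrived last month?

"who" is extracted from the subject of "arrived".
Boundaries crossed, outermost first: [that], [Ø], [Ø] — 3 in total.

3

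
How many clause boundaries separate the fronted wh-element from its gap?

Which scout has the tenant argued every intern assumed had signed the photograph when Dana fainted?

2

"which scout" is extracted from the subject of "signed".
Boundaries crossed, outermost first: [Ø], [Ø] — 2 in total.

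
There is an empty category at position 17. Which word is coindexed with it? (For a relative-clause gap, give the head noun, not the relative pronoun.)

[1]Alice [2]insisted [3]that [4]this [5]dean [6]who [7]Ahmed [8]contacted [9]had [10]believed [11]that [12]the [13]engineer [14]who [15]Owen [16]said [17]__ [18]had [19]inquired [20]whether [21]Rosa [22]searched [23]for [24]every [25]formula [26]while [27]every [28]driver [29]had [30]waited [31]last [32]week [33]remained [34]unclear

13

The gap at 17 is the subject of "inquired", inside a relative clause.
The relative pronoun is "who" (word 14); it is bound by the head noun immediately before it.
Its filler is the head noun "engineer", at word 13.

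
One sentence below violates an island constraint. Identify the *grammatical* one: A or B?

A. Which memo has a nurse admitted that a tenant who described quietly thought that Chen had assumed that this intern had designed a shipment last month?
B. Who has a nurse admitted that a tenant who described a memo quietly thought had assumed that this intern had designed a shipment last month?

In A, the wh-phrase is extracted from inside a complex-NP island (relative clause) (introduced by "who"), which blocks movement.
In B, the extraction path crosses only that-complement boundaries, which are transparent.
So B is grammatical.

B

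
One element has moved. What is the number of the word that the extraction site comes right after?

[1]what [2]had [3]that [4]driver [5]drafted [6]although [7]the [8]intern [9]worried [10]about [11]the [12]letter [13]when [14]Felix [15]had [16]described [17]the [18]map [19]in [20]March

5

The displaced element is "what" (word 1).
It functions as the direct object of "drafted", so the gap sits immediately after word 5 ("drafted").
Base order: That driver had drafted what although the intern worried about the letter when Felix had described the map in March.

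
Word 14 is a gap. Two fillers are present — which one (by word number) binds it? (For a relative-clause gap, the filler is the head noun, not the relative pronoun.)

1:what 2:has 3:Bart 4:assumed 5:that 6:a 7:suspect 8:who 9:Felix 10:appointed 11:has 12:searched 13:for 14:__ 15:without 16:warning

The marked gap is the object of the preposition "for" of "searched".
Its filler is the fronted wh-phrase "what", at word 1.
(The other dependency links word 7 to a gap after word 10.)

1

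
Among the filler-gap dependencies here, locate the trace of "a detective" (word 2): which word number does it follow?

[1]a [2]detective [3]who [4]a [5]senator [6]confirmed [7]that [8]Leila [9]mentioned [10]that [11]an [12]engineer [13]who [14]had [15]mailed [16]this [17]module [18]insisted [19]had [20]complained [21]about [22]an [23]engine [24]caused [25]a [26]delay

18

The displaced element is "a detective" (word 2).
It is linked across 3 clause boundaries (that → that → Ø).
It functions as the subject of "complained", so the gap sits immediately after word 18 ("insisted").
Base order: A senator confirmed that Leila mentioned that an engineer who had mailed this module insisted that a detective had complained about an engine.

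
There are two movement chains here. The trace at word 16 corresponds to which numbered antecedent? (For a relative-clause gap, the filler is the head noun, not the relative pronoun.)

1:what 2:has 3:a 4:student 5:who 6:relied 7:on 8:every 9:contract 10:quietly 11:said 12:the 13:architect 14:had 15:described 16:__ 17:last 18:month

The marked gap is the direct object of "described".
Its filler is the fronted wh-phrase "what", at word 1.
(The other dependency links word 4 to a gap after word 5.)

1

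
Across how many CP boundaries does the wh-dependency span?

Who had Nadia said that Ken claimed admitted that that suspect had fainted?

"who" is extracted from the subject of "admitted".
Boundaries crossed, outermost first: [that], [Ø] — 2 in total.

2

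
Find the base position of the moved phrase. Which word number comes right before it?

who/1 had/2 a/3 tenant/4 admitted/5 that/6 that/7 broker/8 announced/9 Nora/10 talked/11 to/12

The displaced element is "who" (word 1).
It is linked across 2 clause boundaries (that → Ø).
It functions as the object of the preposition "to" of "talked", so the gap sits immediately after word 12 ("to").
Base order: A tenant had admitted that that broker announced Nora talked to who.

12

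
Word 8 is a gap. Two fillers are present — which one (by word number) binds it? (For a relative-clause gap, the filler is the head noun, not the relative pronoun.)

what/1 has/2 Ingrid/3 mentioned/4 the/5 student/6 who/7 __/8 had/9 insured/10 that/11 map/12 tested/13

6

The marked gap is inside the relative clause, the subject of "insured".
Its filler is the head noun "student" (via "who"), at word 6.
(The other dependency links word 1 to a gap after word 13.)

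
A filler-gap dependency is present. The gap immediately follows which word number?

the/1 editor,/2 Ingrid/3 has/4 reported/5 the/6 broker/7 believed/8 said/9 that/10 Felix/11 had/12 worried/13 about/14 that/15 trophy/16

8

The displaced element is "the editor" (word 2).
It is linked across 2 clause boundaries (Ø → Ø).
It functions as the subject of "said", so the gap sits immediately after word 8 ("believed").
Base order: Ingrid has reported the broker believed that the editor said that Felix had worried about that trophy.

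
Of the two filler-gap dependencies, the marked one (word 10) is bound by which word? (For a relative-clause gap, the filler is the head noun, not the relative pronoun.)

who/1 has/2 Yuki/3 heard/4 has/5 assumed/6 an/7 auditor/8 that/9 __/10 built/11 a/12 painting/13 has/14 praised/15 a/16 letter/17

8

The marked gap is inside the relative clause, the subject of "built".
Its filler is the head noun "auditor" (via "that"), at word 8.
(The other dependency links word 1 to a gap after word 4.)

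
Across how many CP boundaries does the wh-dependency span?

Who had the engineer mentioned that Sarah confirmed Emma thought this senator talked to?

"who" is extracted from the PP object of "talked".
Boundaries crossed, outermost first: [that], [Ø], [Ø] — 3 in total.

3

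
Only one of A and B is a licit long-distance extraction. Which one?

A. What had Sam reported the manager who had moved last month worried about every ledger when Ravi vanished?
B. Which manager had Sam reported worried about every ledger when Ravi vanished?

B

In A, the wh-phrase is extracted from inside a complex-NP island (relative clause) (introduced by "who"), which blocks movement.
In B, the extraction path crosses only that-complement boundaries, which are transparent.
So B is grammatical.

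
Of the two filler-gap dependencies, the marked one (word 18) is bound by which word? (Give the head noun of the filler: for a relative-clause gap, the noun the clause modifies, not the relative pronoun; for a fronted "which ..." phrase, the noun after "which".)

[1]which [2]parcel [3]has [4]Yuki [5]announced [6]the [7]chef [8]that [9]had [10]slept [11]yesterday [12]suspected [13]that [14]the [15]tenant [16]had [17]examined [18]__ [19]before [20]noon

The marked gap is the direct object of "examined".
Its filler is the fronted wh-phrase "which parcel", at word 2.
(The other dependency links word 7 to a gap after word 8.)

2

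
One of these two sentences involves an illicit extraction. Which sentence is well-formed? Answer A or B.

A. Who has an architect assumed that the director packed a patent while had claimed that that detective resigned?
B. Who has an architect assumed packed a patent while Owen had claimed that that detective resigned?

In A, the wh-phrase is extracted from inside an adjunct island (introduced by "while"), which blocks movement.
In B, the extraction path crosses only that-complement boundaries, which are transparent.
So B is grammatical.

B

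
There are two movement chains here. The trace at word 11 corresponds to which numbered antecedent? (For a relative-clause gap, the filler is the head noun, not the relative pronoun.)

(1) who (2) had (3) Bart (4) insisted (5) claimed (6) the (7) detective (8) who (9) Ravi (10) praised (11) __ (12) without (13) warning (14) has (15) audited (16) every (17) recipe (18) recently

The marked gap is inside the relative clause, the direct object of "praised".
Its filler is the head noun "detective" (via "who"), at word 7.
(The other dependency links word 1 to a gap after word 4.)

7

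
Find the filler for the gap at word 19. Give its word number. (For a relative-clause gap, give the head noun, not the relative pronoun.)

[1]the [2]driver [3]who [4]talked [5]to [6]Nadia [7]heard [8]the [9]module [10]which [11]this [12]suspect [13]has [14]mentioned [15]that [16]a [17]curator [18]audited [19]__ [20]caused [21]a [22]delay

The gap at 19 is the object of "audited", inside a relative clause.
The relative pronoun is "which" (word 10); it is bound by the head noun immediately before it.
Its filler is the head noun "module", at word 9.

9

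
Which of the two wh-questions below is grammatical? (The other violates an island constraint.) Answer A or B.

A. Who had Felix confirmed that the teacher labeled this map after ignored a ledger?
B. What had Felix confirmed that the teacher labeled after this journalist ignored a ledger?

In A, the wh-phrase is extracted from inside an adjunct island (introduced by "after"), which blocks movement.
In B, the extraction path crosses only that-complement boundaries, which are transparent.
So B is grammatical.

B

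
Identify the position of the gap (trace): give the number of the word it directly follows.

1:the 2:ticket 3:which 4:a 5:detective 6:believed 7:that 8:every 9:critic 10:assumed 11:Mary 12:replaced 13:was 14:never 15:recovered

12

The displaced element is "the ticket" (word 2).
It is linked across 2 clause boundaries (that → Ø).
It functions as the direct object of "replaced", so the gap sits immediately after word 12 ("replaced").
Base order: A detective believed that every critic assumed Mary replaced the ticket.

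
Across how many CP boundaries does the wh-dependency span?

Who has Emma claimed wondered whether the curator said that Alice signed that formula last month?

1

"who" is extracted from the subject of "wondered".
Boundaries crossed, outermost first: [Ø] — 1 in total.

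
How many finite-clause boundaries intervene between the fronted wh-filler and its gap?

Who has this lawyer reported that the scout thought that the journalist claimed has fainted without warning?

"who" is extracted from the subject of "fainted".
Boundaries crossed, outermost first: [that], [that], [Ø] — 3 in total.

3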